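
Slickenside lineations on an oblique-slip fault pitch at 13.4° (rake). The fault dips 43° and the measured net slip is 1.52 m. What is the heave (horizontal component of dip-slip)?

0.258 m

dip-slip = net slip × sin(rake) = 1.52 m × sin(13.4°) = 0.3523 m
heave = dip-slip × cos(dip) = 0.3523 × cos(43°) = 0.258 m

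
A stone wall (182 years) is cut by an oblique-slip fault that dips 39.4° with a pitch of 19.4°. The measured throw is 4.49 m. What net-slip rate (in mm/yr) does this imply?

dip-slip = throw / sin(dip) = 4.49 / sin(39.4°) = 7.074 m
net slip = dip-slip / sin(rake) = 7.074 / sin(19.4°) = 21.30 m
rate = 21.30 m / 182 years = 0.117 m/yr = 117 mm/yr

117 mm/yr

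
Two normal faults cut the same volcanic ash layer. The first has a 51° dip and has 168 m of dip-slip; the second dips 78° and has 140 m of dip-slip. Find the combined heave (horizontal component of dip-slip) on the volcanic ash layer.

135 m

heave_A = 168 × cos(51°) = 105.7 m
heave_B = 140 × cos(78°) = 29.11 m
total = 105.7 + 29.11 = 135 m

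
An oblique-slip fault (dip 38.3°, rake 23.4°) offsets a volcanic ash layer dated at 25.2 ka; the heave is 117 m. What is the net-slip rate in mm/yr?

14.9 mm/yr

dip-slip = heave / cos(dip) = 117 / cos(38.3°) = 149.1 m
net slip = dip-slip / sin(rake) = 149.1 / sin(23.4°) = 375.4 m
rate = 375.4 m / 25.2 ka = 0.0149 m/yr = 14.9 mm/yr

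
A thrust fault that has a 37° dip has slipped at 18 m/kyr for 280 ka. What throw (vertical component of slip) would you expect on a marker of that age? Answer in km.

3.03 km

dip-slip = rate × time = 18 m/kyr × 280 ka = 5040 m
throw = dip-slip × sin(dip) = 5040 × sin(37°) = 3030 m = 3.03 km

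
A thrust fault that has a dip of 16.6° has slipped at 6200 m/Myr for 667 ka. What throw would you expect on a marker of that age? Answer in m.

1180 m

dip-slip = rate × time = 6200 m/Myr × 667 ka = 4135 m
throw = dip-slip × sin(dip) = 4135 × sin(16.6°) = 1180 m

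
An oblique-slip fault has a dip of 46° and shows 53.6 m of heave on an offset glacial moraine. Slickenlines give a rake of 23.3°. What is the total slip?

195 m

dip-slip = heave / cos(dip) = 53.6 / cos(46°) = 77.16 m
net slip = dip-slip / sin(rake) = 77.16 / sin(23.3°) = 195 m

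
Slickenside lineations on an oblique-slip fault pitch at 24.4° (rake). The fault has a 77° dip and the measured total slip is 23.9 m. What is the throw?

9.62 m

dip-slip = net slip × sin(rake) = 23.9 m × sin(24.4°) = 9.873 m
throw = dip-slip × sin(dip) = 9.873 × sin(77°) = 9.62 m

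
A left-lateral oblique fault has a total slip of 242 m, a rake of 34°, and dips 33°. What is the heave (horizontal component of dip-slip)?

dip-slip = net slip × sin(rake) = 242 m × sin(34°) = 135.3 m
heave = dip-slip × cos(dip) = 135.3 × cos(33°) = 113 m

113 m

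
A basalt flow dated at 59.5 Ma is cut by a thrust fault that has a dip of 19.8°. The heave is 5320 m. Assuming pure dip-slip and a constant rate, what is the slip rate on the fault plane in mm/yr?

dip-slip = heave / cos(dip) = 5320 m / cos(19.8°) = 5654 m
rate = 5654 m / 59.5 Ma = 0.0000950 m/yr = 0.0950 mm/yr

0.0950 mm/yr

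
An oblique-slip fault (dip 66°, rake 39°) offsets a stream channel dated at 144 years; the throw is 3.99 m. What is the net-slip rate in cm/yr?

dip-slip = throw / sin(dip) = 3.99 / sin(66°) = 4.368 m
net slip = dip-slip / sin(rake) = 4.368 / sin(39°) = 6.940 m
rate = 6.940 m / 144 years = 0.0482 m/yr = 4.82 cm/yr

4.82 cm/yr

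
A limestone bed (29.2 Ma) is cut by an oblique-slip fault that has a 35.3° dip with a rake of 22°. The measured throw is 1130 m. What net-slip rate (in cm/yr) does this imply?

0.0179 cm/yr

dip-slip = throw / sin(dip) = 1130 / sin(35.3°) = 1955 m
net slip = dip-slip / sin(rake) = 1955 / sin(22°) = 5220 m
rate = 5220 m / 29.2 Ma = 0.000179 m/yr = 0.0179 cm/yr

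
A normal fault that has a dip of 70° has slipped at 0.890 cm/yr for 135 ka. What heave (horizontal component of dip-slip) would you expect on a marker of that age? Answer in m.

411 m

dip-slip = rate × time = 0.890 cm/yr × 135 ka = 1202 m
heave = dip-slip × cos(dip) = 1202 × cos(70°) = 411 m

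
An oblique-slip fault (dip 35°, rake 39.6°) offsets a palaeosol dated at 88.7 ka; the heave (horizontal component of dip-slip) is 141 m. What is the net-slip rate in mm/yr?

3.04 mm/yr

dip-slip = heave / cos(dip) = 141 / cos(35°) = 172.1 m
net slip = dip-slip / sin(rake) = 172.1 / sin(39.6°) = 270 m
rate = 270 m / 88.7 ka = 0.00304 m/yr = 3.04 mm/yr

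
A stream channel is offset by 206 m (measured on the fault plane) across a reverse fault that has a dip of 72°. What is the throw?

196 m

throw = dip-slip × sin(dip) = 206 m × sin(72°) = 196 m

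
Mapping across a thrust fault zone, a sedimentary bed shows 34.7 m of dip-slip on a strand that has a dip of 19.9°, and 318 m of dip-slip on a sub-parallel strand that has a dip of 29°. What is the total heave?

heave_A = 34.7 × cos(19.9°) = 32.63 m
heave_B = 318 × cos(29°) = 278.1 m
total = 32.63 + 278.1 = 311 m

311 m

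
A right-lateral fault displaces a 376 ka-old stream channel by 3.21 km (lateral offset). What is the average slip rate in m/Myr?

8540 m/Myr

rate = 3.21 km / 376 ka = 0.00854 m/yr = 8540 m/Myr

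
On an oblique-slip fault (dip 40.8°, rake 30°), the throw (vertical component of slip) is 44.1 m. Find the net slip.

dip-slip = throw / sin(dip) = 44.1 / sin(40.8°) = 67.49 m
net slip = dip-slip / sin(rake) = 67.49 / sin(30°) = 135 m

135 m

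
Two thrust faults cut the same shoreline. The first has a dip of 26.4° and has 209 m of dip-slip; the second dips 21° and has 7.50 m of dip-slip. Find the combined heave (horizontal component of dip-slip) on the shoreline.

194 m

heave_A = 209 × cos(26.4°) = 187.2 m
heave_B = 7.50 × cos(21°) = 7.002 m
total = 187.2 + 7.002 = 194 m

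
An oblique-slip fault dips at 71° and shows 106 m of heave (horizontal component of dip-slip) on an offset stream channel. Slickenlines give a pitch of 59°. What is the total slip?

dip-slip = heave / cos(dip) = 106 / cos(71°) = 325.6 m
net slip = dip-slip / sin(rake) = 325.6 / sin(59°) = 380 m

380 m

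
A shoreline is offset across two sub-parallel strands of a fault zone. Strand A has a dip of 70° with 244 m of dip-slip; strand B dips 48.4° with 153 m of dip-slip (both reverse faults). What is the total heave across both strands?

185 m

heave_A = 244 × cos(70°) = 83.45 m
heave_B = 153 × cos(48.4°) = 101.6 m
total = 83.45 + 101.6 = 185 m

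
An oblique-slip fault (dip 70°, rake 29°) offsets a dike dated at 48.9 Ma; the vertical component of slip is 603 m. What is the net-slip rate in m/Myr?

27.1 m/Myr

dip-slip = throw / sin(dip) = 603 / sin(70°) = 641.7 m
net slip = dip-slip / sin(rake) = 641.7 / sin(29°) = 1324 m
rate = 1324 m / 48.9 Ma = 0.0000271 m/yr = 27.1 m/Myr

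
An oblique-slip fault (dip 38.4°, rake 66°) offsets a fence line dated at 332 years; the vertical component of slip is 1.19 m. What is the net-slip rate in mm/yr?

dip-slip = throw / sin(dip) = 1.19 / sin(38.4°) = 1.916 m
net slip = dip-slip / sin(rake) = 1.916 / sin(66°) = 2.097 m
rate = 2.097 m / 332 years = 0.00632 m/yr = 6.32 mm/yr

6.32 mm/yr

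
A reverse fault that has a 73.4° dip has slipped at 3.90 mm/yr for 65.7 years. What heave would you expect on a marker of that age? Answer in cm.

dip-slip = rate × time = 3.90 mm/yr × 65.7 years = 0.2562 m
heave = dip-slip × cos(dip) = 0.2562 × cos(73.4°) = 0.0732 m = 7.32 cm

7.32 cm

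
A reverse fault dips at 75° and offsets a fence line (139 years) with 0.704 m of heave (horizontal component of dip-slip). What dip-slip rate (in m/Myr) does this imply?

dip-slip = heave / cos(dip) = 0.704 m / cos(75°) = 2.720 m
rate = 2.720 m / 139 years = 0.0196 m/yr = 19600 m/Myr

19600 m/Myr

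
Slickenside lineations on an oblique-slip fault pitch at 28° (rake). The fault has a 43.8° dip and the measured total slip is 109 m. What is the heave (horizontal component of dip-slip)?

dip-slip = net slip × sin(rake) = 109 m × sin(28°) = 51.17 m
heave = dip-slip × cos(dip) = 51.17 × cos(43.8°) = 36.9 m

36.9 m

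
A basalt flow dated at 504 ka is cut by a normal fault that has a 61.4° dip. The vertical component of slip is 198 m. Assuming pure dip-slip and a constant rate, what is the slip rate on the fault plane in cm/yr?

0.0447 cm/yr

dip-slip = throw / sin(dip) = 198 m / sin(61.4°) = 225.5 m
rate = 225.5 m / 504 ka = 0.000447 m/yr = 0.0447 cm/yr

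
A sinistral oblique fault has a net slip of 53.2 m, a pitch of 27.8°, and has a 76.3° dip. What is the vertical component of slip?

24.1 m

dip-slip = net slip × sin(rake) = 53.2 m × sin(27.8°) = 24.81 m
throw = dip-slip × sin(dip) = 24.81 × sin(76.3°) = 24.1 m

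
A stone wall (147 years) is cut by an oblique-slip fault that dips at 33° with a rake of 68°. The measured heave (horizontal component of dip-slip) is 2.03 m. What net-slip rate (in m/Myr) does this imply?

dip-slip = heave / cos(dip) = 2.03 / cos(33°) = 2.420 m
net slip = dip-slip / sin(rake) = 2.420 / sin(68°) = 2.611 m
rate = 2.611 m / 147 years = 0.0178 m/yr = 17800 m/Myr

17800 m/Myr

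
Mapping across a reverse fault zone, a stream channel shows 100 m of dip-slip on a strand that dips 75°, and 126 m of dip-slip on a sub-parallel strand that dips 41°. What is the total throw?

179 m

throw_A = 100 × sin(75°) = 96.59 m
throw_B = 126 × sin(41°) = 82.66 m
total = 96.59 + 82.66 = 179 m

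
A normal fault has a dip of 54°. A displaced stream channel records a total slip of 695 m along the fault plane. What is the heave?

409 m

heave = dip-slip × cos(dip) = 695 m × cos(54°) = 409 m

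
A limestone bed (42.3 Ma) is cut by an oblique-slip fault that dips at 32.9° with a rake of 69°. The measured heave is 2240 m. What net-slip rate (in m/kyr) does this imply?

0.0676 m/kyr

dip-slip = heave / cos(dip) = 2240 / cos(32.9°) = 2668 m
net slip = dip-slip / sin(rake) = 2668 / sin(69°) = 2858 m
rate = 2858 m / 42.3 Ma = 0.0000676 m/yr = 0.0676 m/kyr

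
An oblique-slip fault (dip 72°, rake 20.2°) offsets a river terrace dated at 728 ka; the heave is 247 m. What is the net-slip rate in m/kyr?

3.18 m/kyr

dip-slip = heave / cos(dip) = 247 / cos(72°) = 799.3 m
net slip = dip-slip / sin(rake) = 799.3 / sin(20.2°) = 2315 m
rate = 2315 m / 728 ka = 0.00318 m/yr = 3.18 m/kyr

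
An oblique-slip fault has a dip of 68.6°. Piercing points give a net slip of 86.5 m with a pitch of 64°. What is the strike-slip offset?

37.9 m

strike-slip = net slip × cos(rake) = 86.5 m × cos(64°) = 37.9 m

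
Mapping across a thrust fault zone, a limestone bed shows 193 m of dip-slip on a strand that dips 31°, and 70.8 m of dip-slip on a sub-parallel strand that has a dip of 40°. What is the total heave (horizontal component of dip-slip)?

heave_A = 193 × cos(31°) = 165.4 m
heave_B = 70.8 × cos(40°) = 54.24 m
total = 165.4 + 54.24 = 220 m

220 m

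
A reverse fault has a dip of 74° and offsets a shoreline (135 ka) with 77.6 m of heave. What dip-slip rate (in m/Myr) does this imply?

dip-slip = heave / cos(dip) = 77.6 m / cos(74°) = 281.5 m
rate = 281.5 m / 135 ka = 0.00209 m/yr = 2090 m/Myr

2090 m/Myr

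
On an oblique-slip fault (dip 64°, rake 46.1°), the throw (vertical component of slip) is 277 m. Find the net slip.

dip-slip = throw / sin(dip) = 277 / sin(64°) = 308.2 m
net slip = dip-slip / sin(rake) = 308.2 / sin(46.1°) = 428 m

428 m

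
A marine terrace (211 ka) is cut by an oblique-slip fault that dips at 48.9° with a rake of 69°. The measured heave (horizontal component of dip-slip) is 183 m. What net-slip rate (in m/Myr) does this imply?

dip-slip = heave / cos(dip) = 183 / cos(48.9°) = 278.4 m
net slip = dip-slip / sin(rake) = 278.4 / sin(69°) = 298.2 m
rate = 298.2 m / 211 ka = 0.00141 m/yr = 1410 m/Myr

1410 m/Myr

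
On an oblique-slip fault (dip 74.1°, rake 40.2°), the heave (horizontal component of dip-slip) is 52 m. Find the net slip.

294 m

dip-slip = heave / cos(dip) = 52 / cos(74.1°) = 189.8 m
net slip = dip-slip / sin(rake) = 189.8 / sin(40.2°) = 294 m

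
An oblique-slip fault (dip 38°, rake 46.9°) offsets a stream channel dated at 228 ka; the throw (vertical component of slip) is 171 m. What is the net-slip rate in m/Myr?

1670 m/Myr

dip-slip = throw / sin(dip) = 171 / sin(38°) = 277.8 m
net slip = dip-slip / sin(rake) = 277.8 / sin(46.9°) = 380.4 m
rate = 380.4 m / 228 ka = 0.00167 m/yr = 1670 m/Myr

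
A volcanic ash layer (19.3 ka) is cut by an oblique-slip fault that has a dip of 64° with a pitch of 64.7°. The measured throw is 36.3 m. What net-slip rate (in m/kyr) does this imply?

dip-slip = throw / sin(dip) = 36.3 / sin(64°) = 40.39 m
net slip = dip-slip / sin(rake) = 40.39 / sin(64.7°) = 44.67 m
rate = 44.67 m / 19.3 ka = 0.00231 m/yr = 2.31 m/kyr

2.31 m/kyr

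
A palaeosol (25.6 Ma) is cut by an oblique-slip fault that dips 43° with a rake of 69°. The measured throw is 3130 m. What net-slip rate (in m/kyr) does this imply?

0.192 m/kyr

dip-slip = throw / sin(dip) = 3130 / sin(43°) = 4589 m
net slip = dip-slip / sin(rake) = 4589 / sin(69°) = 4916 m
rate = 4916 m / 25.6 Ma = 0.000192 m/yr = 0.192 m/kyr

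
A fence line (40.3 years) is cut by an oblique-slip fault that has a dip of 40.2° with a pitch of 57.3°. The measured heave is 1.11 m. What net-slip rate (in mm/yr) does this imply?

dip-slip = heave / cos(dip) = 1.11 / cos(40.2°) = 1.453 m
net slip = dip-slip / sin(rake) = 1.453 / sin(57.3°) = 1.727 m
rate = 1.727 m / 40.3 years = 0.0429 m/yr = 42.9 mm/yr

42.9 mm/yr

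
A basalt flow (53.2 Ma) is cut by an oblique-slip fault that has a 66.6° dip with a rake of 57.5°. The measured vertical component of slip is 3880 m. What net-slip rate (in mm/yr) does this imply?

dip-slip = throw / sin(dip) = 3880 / sin(66.6°) = 4228 m
net slip = dip-slip / sin(rake) = 4228 / sin(57.5°) = 5013 m
rate = 5013 m / 53.2 Ma = 0.0000942 m/yr = 0.0942 mm/yr

0.0942 mm/yr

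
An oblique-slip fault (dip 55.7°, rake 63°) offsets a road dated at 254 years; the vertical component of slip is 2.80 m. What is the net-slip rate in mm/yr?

dip-slip = throw / sin(dip) = 2.80 / sin(55.7°) = 3.389 m
net slip = dip-slip / sin(rake) = 3.389 / sin(63°) = 3.804 m
rate = 3.804 m / 254 years = 0.0150 m/yr = 15 mm/yr

15 mm/yr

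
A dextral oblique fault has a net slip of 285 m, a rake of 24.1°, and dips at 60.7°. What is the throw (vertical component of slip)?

101 m

dip-slip = net slip × sin(rake) = 285 m × sin(24.1°) = 116.4 m
throw = dip-slip × sin(dip) = 116.4 × sin(60.7°) = 101 m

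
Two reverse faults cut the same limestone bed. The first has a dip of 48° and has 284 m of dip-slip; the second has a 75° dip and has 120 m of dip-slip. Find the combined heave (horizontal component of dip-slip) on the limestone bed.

221 m

heave_A = 284 × cos(48°) = 190 m
heave_B = 120 × cos(75°) = 31.06 m
total = 190 + 31.06 = 221 m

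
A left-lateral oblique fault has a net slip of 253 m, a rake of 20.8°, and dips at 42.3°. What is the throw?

60.5 m

dip-slip = net slip × sin(rake) = 253 m × sin(20.8°) = 89.84 m
throw = dip-slip × sin(dip) = 89.84 × sin(42.3°) = 60.5 m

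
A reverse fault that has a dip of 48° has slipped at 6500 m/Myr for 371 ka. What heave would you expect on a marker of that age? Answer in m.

dip-slip = rate × time = 6500 m/Myr × 371 ka = 2412 m
heave = dip-slip × cos(dip) = 2412 × cos(48°) = 1610 m

1610 m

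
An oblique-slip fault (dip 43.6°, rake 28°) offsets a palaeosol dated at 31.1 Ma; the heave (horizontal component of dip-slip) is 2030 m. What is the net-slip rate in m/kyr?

dip-slip = heave / cos(dip) = 2030 / cos(43.6°) = 2803 m
net slip = dip-slip / sin(rake) = 2803 / sin(28°) = 5971 m
rate = 5971 m / 31.1 Ma = 0.000192 m/yr = 0.192 m/kyr

0.192 m/kyr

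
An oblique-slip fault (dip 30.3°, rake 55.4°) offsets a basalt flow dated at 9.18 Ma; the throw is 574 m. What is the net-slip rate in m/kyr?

dip-slip = throw / sin(dip) = 574 / sin(30.3°) = 1138 m
net slip = dip-slip / sin(rake) = 1138 / sin(55.4°) = 1382 m
rate = 1382 m / 9.18 Ma = 0.000151 m/yr = 0.151 m/kyr

0.151 m/kyr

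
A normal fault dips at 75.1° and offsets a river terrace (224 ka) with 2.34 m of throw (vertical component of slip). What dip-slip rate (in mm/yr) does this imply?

dip-slip = throw / sin(dip) = 2.34 m / sin(75.1°) = 2.421 m
rate = 2.421 m / 224 ka = 0.0000108 m/yr = 0.0108 mm/yr

0.0108 mm/yr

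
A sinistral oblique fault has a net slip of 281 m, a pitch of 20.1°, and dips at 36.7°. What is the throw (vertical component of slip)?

dip-slip = net slip × sin(rake) = 281 m × sin(20.1°) = 96.57 m
throw = dip-slip × sin(dip) = 96.57 × sin(36.7°) = 57.7 m

57.7 m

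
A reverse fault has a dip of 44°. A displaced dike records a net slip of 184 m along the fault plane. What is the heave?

heave = dip-slip × cos(dip) = 184 m × cos(44°) = 132 m

132 m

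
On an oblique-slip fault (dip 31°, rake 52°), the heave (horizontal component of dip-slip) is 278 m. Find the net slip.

412 m

dip-slip = heave / cos(dip) = 278 / cos(31°) = 324.3 m
net slip = dip-slip / sin(rake) = 324.3 / sin(52°) = 412 m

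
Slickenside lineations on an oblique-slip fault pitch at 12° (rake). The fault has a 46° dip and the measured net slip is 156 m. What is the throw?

dip-slip = net slip × sin(rake) = 156 m × sin(12°) = 32.43 m
throw = dip-slip × sin(dip) = 32.43 × sin(46°) = 23.3 m

23.3 m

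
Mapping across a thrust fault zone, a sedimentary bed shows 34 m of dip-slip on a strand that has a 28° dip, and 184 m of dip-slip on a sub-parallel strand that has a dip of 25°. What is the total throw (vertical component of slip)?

93.7 m

throw_A = 34 × sin(28°) = 15.96 m
throw_B = 184 × sin(25°) = 77.76 m
total = 15.96 + 77.76 = 93.7 m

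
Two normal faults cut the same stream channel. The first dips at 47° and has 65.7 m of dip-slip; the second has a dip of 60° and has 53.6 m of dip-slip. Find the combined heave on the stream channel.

71.6 m

heave_A = 65.7 × cos(47°) = 44.81 m
heave_B = 53.6 × cos(60°) = 26.80 m
total = 44.81 + 26.80 = 71.6 m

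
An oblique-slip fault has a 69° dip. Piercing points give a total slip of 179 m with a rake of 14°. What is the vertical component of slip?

40.4 m

dip-slip = net slip × sin(rake) = 179 m × sin(14°) = 43.30 m
throw = dip-slip × sin(dip) = 43.30 × sin(69°) = 40.4 m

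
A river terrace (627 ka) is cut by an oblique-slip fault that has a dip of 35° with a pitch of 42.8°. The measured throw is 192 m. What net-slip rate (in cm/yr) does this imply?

0.0786 cm/yr

dip-slip = throw / sin(dip) = 192 / sin(35°) = 334.7 m
net slip = dip-slip / sin(rake) = 334.7 / sin(42.8°) = 492.7 m
rate = 492.7 m / 627 ka = 0.000786 m/yr = 0.0786 cm/yr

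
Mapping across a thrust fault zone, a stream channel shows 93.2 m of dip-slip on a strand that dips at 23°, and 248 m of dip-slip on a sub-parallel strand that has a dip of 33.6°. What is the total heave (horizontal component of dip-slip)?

292 m

heave_A = 93.2 × cos(23°) = 85.79 m
heave_B = 248 × cos(33.6°) = 206.6 m
total = 85.79 + 206.6 = 292 m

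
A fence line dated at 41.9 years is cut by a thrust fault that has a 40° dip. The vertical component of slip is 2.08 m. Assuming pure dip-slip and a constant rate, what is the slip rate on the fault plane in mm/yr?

dip-slip = throw / sin(dip) = 2.08 m / sin(40°) = 3.236 m
rate = 3.236 m / 41.9 years = 0.0772 m/yr = 77.2 mm/yr

77.2 mm/yr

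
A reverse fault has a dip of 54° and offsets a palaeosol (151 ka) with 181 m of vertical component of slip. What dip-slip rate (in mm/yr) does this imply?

1.48 mm/yr

dip-slip = throw / sin(dip) = 181 m / sin(54°) = 223.7 m
rate = 223.7 m / 151 ka = 0.00148 m/yr = 1.48 mm/yr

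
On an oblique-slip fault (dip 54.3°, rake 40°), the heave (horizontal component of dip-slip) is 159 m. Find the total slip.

dip-slip = heave / cos(dip) = 159 / cos(54.3°) = 272.5 m
net slip = dip-slip / sin(rake) = 272.5 / sin(40°) = 424 m

424 m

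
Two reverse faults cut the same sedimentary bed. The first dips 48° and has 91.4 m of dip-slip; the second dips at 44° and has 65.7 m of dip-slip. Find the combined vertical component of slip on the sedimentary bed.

throw_A = 91.4 × sin(48°) = 67.92 m
throw_B = 65.7 × sin(44°) = 45.64 m
total = 67.92 + 45.64 = 114 m

114 m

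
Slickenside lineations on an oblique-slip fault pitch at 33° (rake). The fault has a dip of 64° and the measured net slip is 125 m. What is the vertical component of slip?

dip-slip = net slip × sin(rake) = 125 m × sin(33°) = 68.08 m
throw = dip-slip × sin(dip) = 68.08 × sin(64°) = 61.2 m

61.2 m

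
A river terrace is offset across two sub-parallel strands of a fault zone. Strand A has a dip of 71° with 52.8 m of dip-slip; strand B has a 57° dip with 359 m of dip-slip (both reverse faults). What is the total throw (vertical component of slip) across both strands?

351 m

throw_A = 52.8 × sin(71°) = 49.92 m
throw_B = 359 × sin(57°) = 301.1 m
total = 49.92 + 301.1 = 351 m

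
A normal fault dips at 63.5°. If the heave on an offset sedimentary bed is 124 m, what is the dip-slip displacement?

278 m

dip-slip = heave / cos(dip) = 124 / cos(63.5°) = 278 m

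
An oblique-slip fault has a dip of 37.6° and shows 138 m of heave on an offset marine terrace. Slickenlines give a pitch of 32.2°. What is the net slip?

dip-slip = heave / cos(dip) = 138 / cos(37.6°) = 174.2 m
net slip = dip-slip / sin(rake) = 174.2 / sin(32.2°) = 327 m

327 m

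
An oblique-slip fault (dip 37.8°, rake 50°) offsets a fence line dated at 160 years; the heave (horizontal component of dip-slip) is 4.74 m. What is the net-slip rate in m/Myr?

dip-slip = heave / cos(dip) = 4.74 / cos(37.8°) = 5.999 m
net slip = dip-slip / sin(rake) = 5.999 / sin(50°) = 7.831 m
rate = 7.831 m / 160 years = 0.0489 m/yr = 48900 m/Myr

48900 m/Myr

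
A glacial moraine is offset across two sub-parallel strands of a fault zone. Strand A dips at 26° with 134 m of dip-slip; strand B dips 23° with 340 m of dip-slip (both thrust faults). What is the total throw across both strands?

192 m

throw_A = 134 × sin(26°) = 58.74 m
throw_B = 340 × sin(23°) = 132.8 m
total = 58.74 + 132.8 = 192 m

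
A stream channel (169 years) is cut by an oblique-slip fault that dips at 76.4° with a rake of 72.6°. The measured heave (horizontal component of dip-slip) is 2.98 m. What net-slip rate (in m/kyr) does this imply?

78.6 m/kyr

dip-slip = heave / cos(dip) = 2.98 / cos(76.4°) = 12.67 m
net slip = dip-slip / sin(rake) = 12.67 / sin(72.6°) = 13.28 m
rate = 13.28 m / 169 years = 0.0786 m/yr = 78.6 m/kyr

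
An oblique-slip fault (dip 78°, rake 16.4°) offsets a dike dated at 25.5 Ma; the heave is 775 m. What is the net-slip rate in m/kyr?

0.518 m/kyr

dip-slip = heave / cos(dip) = 775 / cos(78°) = 3728 m
net slip = dip-slip / sin(rake) = 3728 / sin(16.4°) = 13200 m
rate = 13200 m / 25.5 Ma = 0.000518 m/yr = 0.518 m/kyr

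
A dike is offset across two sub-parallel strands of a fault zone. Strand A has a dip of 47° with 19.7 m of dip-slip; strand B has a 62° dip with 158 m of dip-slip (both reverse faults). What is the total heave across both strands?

heave_A = 19.7 × cos(47°) = 13.44 m
heave_B = 158 × cos(62°) = 74.18 m
total = 13.44 + 74.18 = 87.6 m

87.6 m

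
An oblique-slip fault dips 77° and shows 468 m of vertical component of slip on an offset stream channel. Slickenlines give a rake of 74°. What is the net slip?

dip-slip = throw / sin(dip) = 468 / sin(77°) = 480.3 m
net slip = dip-slip / sin(rake) = 480.3 / sin(74°) = 500 m

500 m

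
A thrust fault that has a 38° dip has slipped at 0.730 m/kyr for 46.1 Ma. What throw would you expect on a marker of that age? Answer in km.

20.7 km

dip-slip = rate × time = 0.730 m/kyr × 46.1 Ma = 33650 m
throw = dip-slip × sin(dip) = 33650 × sin(38°) = 20700 m = 20.7 km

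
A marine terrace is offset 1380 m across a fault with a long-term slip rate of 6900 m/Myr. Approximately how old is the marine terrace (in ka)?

200 ka

age = offset / rate = 1380 m / (6900 m/Myr) = 200000 yr = 200 ka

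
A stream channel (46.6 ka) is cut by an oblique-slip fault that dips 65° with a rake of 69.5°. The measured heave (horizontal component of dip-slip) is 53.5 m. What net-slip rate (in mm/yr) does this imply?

dip-slip = heave / cos(dip) = 53.5 / cos(65°) = 126.6 m
net slip = dip-slip / sin(rake) = 126.6 / sin(69.5°) = 135.2 m
rate = 135.2 m / 46.6 ka = 0.00290 m/yr = 2.90 mm/yr

2.90 mm/yr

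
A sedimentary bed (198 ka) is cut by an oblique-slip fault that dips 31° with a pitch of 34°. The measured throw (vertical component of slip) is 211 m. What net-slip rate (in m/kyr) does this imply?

dip-slip = throw / sin(dip) = 211 / sin(31°) = 409.7 m
net slip = dip-slip / sin(rake) = 409.7 / sin(34°) = 732.6 m
rate = 732.6 m / 198 ka = 0.00370 m/yr = 3.70 m/kyr

3.70 m/kyr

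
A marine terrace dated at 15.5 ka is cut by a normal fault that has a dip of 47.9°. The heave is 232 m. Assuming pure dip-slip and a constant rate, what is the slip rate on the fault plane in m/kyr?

22.3 m/kyr

dip-slip = heave / cos(dip) = 232 m / cos(47.9°) = 346 m
rate = 346 m / 15.5 ka = 0.0223 m/yr = 22.3 m/kyr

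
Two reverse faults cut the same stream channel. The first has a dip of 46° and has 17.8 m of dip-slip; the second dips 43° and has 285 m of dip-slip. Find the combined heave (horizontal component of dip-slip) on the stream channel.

heave_A = 17.8 × cos(46°) = 12.36 m
heave_B = 285 × cos(43°) = 208.4 m
total = 12.36 + 208.4 = 221 m

221 m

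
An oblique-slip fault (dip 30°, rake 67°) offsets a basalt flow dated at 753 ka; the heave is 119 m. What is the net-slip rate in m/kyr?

dip-slip = heave / cos(dip) = 119 / cos(30°) = 137.4 m
net slip = dip-slip / sin(rake) = 137.4 / sin(67°) = 149.3 m
rate = 149.3 m / 753 ka = 0.000198 m/yr = 0.198 m/kyr

0.198 m/kyr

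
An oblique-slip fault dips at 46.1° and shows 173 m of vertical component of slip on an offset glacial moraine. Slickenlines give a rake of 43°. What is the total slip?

352 m

dip-slip = throw / sin(dip) = 173 / sin(46.1°) = 240.1 m
net slip = dip-slip / sin(rake) = 240.1 / sin(43°) = 352 m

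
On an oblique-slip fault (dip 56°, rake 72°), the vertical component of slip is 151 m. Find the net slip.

dip-slip = throw / sin(dip) = 151 / sin(56°) = 182.1 m
net slip = dip-slip / sin(rake) = 182.1 / sin(72°) = 192 m

192 m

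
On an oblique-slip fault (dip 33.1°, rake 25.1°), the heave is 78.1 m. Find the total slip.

220 m

dip-slip = heave / cos(dip) = 78.1 / cos(33.1°) = 93.23 m
net slip = dip-slip / sin(rake) = 93.23 / sin(25.1°) = 220 m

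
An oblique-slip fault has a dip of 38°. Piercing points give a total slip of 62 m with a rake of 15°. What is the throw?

9.88 m

dip-slip = net slip × sin(rake) = 62 m × sin(15°) = 16.05 m
throw = dip-slip × sin(dip) = 16.05 × sin(38°) = 9.88 m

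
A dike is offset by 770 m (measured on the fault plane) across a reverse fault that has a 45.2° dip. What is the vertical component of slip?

throw = dip-slip × sin(dip) = 770 m × sin(45.2°) = 546 m

546 m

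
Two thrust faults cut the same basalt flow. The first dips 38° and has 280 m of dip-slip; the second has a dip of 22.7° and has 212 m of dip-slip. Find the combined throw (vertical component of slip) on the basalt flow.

throw_A = 280 × sin(38°) = 172.4 m
throw_B = 212 × sin(22.7°) = 81.81 m
total = 172.4 + 81.81 = 254 m

254 m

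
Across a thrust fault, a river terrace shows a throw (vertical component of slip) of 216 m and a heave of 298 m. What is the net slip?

368 m

net slip = √(throw² + heave²) = √(216² + 298²) = 368 m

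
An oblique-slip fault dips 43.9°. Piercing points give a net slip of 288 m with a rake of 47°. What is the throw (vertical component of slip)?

dip-slip = net slip × sin(rake) = 288 m × sin(47°) = 210.6 m
throw = dip-slip × sin(dip) = 210.6 × sin(43.9°) = 146 m

146 m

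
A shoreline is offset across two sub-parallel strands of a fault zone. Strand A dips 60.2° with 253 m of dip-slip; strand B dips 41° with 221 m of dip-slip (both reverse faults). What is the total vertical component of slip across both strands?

365 m

throw_A = 253 × sin(60.2°) = 219.5 m
throw_B = 221 × sin(41°) = 145 m
total = 219.5 + 145 = 365 m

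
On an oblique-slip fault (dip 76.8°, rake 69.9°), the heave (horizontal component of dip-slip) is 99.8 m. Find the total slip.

dip-slip = heave / cos(dip) = 99.8 / cos(76.8°) = 437 m
net slip = dip-slip / sin(rake) = 437 / sin(69.9°) = 465 m

465 m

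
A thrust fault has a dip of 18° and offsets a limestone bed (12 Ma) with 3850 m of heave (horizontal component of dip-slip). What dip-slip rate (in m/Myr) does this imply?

337 m/Myr

dip-slip = heave / cos(dip) = 3850 m / cos(18°) = 4048 m
rate = 4048 m / 12 Ma = 0.000337 m/yr = 337 m/Myr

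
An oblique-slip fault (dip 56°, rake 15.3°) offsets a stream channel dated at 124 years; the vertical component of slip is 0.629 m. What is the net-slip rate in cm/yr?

dip-slip = throw / sin(dip) = 0.629 / sin(56°) = 0.7587 m
net slip = dip-slip / sin(rake) = 0.7587 / sin(15.3°) = 2.875 m
rate = 2.875 m / 124 years = 0.0232 m/yr = 2.32 cm/yr

2.32 cm/yr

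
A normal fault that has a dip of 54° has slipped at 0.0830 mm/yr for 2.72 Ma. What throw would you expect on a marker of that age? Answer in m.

dip-slip = rate × time = 0.0830 mm/yr × 2.72 Ma = 225.8 m
throw = dip-slip × sin(dip) = 225.8 × sin(54°) = 183 m

183 m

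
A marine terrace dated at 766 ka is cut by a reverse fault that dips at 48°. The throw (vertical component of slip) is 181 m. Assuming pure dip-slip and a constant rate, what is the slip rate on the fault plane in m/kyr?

dip-slip = throw / sin(dip) = 181 m / sin(48°) = 243.6 m
rate = 243.6 m / 766 ka = 0.000318 m/yr = 0.318 m/kyr

0.318 m/kyr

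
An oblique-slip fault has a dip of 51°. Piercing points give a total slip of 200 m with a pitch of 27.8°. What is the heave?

58.7 m

dip-slip = net slip × sin(rake) = 200 m × sin(27.8°) = 93.28 m
heave = dip-slip × cos(dip) = 93.28 × cos(51°) = 58.7 m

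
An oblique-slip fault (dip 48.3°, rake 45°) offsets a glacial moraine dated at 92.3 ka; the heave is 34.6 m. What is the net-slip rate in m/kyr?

0.797 m/kyr

dip-slip = heave / cos(dip) = 34.6 / cos(48.3°) = 52.01 m
net slip = dip-slip / sin(rake) = 52.01 / sin(45°) = 73.56 m
rate = 73.56 m / 92.3 ka = 0.000797 m/yr = 0.797 m/kyr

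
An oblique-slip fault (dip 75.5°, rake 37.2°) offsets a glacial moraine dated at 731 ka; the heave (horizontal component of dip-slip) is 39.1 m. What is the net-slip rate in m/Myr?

dip-slip = heave / cos(dip) = 39.1 / cos(75.5°) = 156.2 m
net slip = dip-slip / sin(rake) = 156.2 / sin(37.2°) = 258.3 m
rate = 258.3 m / 731 ka = 0.000353 m/yr = 353 m/Myr

353 m/Myr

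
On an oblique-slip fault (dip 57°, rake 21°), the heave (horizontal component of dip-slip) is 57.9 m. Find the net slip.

dip-slip = heave / cos(dip) = 57.9 / cos(57°) = 106.3 m
net slip = dip-slip / sin(rake) = 106.3 / sin(21°) = 297 m

297 m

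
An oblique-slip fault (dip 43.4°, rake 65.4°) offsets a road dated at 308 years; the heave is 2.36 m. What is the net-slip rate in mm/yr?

dip-slip = heave / cos(dip) = 2.36 / cos(43.4°) = 3.248 m
net slip = dip-slip / sin(rake) = 3.248 / sin(65.4°) = 3.572 m
rate = 3.572 m / 308 years = 0.0116 m/yr = 11.6 mm/yr

11.6 mm/yr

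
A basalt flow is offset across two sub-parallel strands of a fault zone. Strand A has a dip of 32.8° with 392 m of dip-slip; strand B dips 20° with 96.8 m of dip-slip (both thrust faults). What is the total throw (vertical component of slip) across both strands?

throw_A = 392 × sin(32.8°) = 212.3 m
throw_B = 96.8 × sin(20°) = 33.11 m
total = 212.3 + 33.11 = 245 m

245 m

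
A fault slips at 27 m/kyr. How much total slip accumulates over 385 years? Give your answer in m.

slip = rate × time = 27 m/kyr × 385 years = 10.4 m

10.4 m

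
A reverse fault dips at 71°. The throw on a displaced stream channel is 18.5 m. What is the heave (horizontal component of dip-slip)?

6.37 m

heave = throw / tan(dip) = 18.5 / tan(71°) = 6.37 m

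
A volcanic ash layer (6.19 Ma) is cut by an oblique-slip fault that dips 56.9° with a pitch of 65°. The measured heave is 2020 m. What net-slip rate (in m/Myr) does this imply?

dip-slip = heave / cos(dip) = 2020 / cos(56.9°) = 3699 m
net slip = dip-slip / sin(rake) = 3699 / sin(65°) = 4081 m
rate = 4081 m / 6.19 Ma = 0.000659 m/yr = 659 m/Myr

659 m/Myr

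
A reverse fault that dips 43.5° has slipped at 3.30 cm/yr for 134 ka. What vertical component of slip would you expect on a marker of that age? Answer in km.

dip-slip = rate × time = 3.30 cm/yr × 134 ka = 4422 m
throw = dip-slip × sin(dip) = 4422 × sin(43.5°) = 3040 m = 3.04 km

3.04 km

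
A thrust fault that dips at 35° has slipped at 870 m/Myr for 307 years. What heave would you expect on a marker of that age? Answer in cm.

dip-slip = rate × time = 870 m/Myr × 307 years = 0.2671 m
heave = dip-slip × cos(dip) = 0.2671 × cos(35°) = 0.219 m = 21.9 cm

21.9 cm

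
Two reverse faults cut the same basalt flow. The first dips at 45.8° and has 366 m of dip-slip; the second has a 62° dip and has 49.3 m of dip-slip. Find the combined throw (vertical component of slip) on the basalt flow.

306 m

throw_A = 366 × sin(45.8°) = 262.4 m
throw_B = 49.3 × sin(62°) = 43.53 m
total = 262.4 + 43.53 = 306 m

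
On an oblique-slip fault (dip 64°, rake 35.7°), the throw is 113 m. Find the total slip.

215 m

dip-slip = throw / sin(dip) = 113 / sin(64°) = 125.7 m
net slip = dip-slip / sin(rake) = 125.7 / sin(35.7°) = 215 m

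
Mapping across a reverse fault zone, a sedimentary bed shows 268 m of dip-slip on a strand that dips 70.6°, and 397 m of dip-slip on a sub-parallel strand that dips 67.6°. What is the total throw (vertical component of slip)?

throw_A = 268 × sin(70.6°) = 252.8 m
throw_B = 397 × sin(67.6°) = 367 m
total = 252.8 + 367 = 620 m

620 m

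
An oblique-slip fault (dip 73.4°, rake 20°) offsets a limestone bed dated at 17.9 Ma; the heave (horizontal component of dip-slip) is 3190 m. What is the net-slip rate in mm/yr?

dip-slip = heave / cos(dip) = 3190 / cos(73.4°) = 11170 m
net slip = dip-slip / sin(rake) = 11170 / sin(20°) = 32650 m
rate = 32650 m / 17.9 Ma = 0.00182 m/yr = 1.82 mm/yr

1.82 mm/yr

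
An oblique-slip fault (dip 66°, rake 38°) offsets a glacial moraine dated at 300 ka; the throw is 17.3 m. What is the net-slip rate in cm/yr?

dip-slip = throw / sin(dip) = 17.3 / sin(66°) = 18.94 m
net slip = dip-slip / sin(rake) = 18.94 / sin(38°) = 30.76 m
rate = 30.76 m / 300 ka = 0.000103 m/yr = 0.0103 cm/yr

0.0103 cm/yr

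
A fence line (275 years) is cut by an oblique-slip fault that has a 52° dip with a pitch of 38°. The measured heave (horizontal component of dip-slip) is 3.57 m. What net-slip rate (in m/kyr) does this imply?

34.2 m/kyr

dip-slip = heave / cos(dip) = 3.57 / cos(52°) = 5.799 m
net slip = dip-slip / sin(rake) = 5.799 / sin(38°) = 9.419 m
rate = 9.419 m / 275 years = 0.0342 m/yr = 34.2 m/kyr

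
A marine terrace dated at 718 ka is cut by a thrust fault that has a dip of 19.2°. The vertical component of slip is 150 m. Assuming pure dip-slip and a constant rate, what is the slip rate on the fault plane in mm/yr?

dip-slip = throw / sin(dip) = 150 m / sin(19.2°) = 456.1 m
rate = 456.1 m / 718 ka = 0.000635 m/yr = 0.635 mm/yr

0.635 mm/yr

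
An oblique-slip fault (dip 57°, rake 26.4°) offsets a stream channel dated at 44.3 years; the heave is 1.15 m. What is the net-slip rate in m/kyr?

107 m/kyr

dip-slip = heave / cos(dip) = 1.15 / cos(57°) = 2.111 m
net slip = dip-slip / sin(rake) = 2.111 / sin(26.4°) = 4.749 m
rate = 4.749 m / 44.3 years = 0.107 m/yr = 107 m/kyr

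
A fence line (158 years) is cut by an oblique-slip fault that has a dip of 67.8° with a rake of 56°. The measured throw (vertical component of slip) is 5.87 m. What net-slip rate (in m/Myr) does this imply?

48400 m/Myr

dip-slip = throw / sin(dip) = 5.87 / sin(67.8°) = 6.340 m
net slip = dip-slip / sin(rake) = 6.340 / sin(56°) = 7.647 m
rate = 7.647 m / 158 years = 0.0484 m/yr = 48400 m/Myr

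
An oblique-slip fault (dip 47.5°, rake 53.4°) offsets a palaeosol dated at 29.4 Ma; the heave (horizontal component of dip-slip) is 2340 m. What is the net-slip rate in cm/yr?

0.0147 cm/yr

dip-slip = heave / cos(dip) = 2340 / cos(47.5°) = 3464 m
net slip = dip-slip / sin(rake) = 3464 / sin(53.4°) = 4314 m
rate = 4314 m / 29.4 Ma = 0.000147 m/yr = 0.0147 cm/yr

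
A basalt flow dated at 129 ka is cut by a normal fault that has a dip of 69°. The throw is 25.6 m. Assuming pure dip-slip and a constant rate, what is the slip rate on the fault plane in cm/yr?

dip-slip = throw / sin(dip) = 25.6 m / sin(69°) = 27.42 m
rate = 27.42 m / 129 ka = 0.000213 m/yr = 0.0213 cm/yr

0.0213 cm/yr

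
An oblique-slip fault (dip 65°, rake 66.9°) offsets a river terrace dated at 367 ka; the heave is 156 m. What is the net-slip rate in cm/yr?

0.109 cm/yr

dip-slip = heave / cos(dip) = 156 / cos(65°) = 369.1 m
net slip = dip-slip / sin(rake) = 369.1 / sin(66.9°) = 401.3 m
rate = 401.3 m / 367 ka = 0.00109 m/yr = 0.109 cm/yr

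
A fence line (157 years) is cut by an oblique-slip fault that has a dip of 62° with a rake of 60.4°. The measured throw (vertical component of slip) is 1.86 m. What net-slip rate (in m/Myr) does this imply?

dip-slip = throw / sin(dip) = 1.86 / sin(62°) = 2.107 m
net slip = dip-slip / sin(rake) = 2.107 / sin(60.4°) = 2.423 m
rate = 2.423 m / 157 years = 0.0154 m/yr = 15400 m/Myr

15400 m/Myr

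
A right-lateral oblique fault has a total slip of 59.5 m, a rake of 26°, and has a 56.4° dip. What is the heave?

14.4 m

dip-slip = net slip × sin(rake) = 59.5 m × sin(26°) = 26.08 m
heave = dip-slip × cos(dip) = 26.08 × cos(56.4°) = 14.4 m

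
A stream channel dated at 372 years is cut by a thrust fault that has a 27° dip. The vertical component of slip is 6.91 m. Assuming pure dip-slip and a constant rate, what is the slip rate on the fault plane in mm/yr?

dip-slip = throw / sin(dip) = 6.91 m / sin(27°) = 15.22 m
rate = 15.22 m / 372 years = 0.0409 m/yr = 40.9 mm/yr

40.9 mm/yr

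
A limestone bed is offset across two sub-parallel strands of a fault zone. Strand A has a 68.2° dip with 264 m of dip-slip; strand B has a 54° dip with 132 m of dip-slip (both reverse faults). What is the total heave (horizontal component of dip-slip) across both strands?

heave_A = 264 × cos(68.2°) = 98.04 m
heave_B = 132 × cos(54°) = 77.59 m
total = 98.04 + 77.59 = 176 m

176 m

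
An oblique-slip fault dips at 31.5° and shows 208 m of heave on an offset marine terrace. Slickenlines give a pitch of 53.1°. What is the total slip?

dip-slip = heave / cos(dip) = 208 / cos(31.5°) = 243.9 m
net slip = dip-slip / sin(rake) = 243.9 / sin(53.1°) = 305 m

305 m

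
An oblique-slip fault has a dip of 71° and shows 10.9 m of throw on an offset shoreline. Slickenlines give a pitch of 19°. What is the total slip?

dip-slip = throw / sin(dip) = 10.9 / sin(71°) = 11.53 m
net slip = dip-slip / sin(rake) = 11.53 / sin(19°) = 35.4 m

35.4 m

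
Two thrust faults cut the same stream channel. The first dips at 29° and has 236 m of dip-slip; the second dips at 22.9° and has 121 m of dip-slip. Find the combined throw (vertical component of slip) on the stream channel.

161 m

throw_A = 236 × sin(29°) = 114.4 m
throw_B = 121 × sin(22.9°) = 47.08 m
total = 114.4 + 47.08 = 161 m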